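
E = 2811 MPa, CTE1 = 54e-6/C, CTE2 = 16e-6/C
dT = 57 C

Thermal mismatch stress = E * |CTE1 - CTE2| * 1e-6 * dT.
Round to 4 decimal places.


= 2811 * 38e-6 * 57
= 6.0886 MPa

6.0886


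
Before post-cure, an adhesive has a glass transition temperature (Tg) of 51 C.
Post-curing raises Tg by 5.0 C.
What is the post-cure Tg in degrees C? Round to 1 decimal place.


Tg_post = Tg_base + delta_Tg
= 51 + 5.0
= 56.0 C

56.0


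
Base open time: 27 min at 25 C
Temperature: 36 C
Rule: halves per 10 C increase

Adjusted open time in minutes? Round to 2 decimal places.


Acceleration = 2^((36-25)/10) = 2.1435
Open time = 27 / 2.1435 = 12.60 min

12.60


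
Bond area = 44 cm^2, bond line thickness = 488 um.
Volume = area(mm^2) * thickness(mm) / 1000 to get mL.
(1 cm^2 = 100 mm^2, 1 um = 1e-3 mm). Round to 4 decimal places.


area_mm2 = 44 * 100 = 4400
blt_mm = 488 * 1e-3 = 0.488
vol_mm3 = 4400 * 0.488 = 2147.2
vol_mL = 2147.2 / 1000 = 2.1472 mL

2.1472


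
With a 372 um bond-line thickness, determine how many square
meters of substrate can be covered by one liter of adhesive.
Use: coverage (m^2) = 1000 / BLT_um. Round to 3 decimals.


Coverage = 1000 / 372 = 2.688 m^2

2.688


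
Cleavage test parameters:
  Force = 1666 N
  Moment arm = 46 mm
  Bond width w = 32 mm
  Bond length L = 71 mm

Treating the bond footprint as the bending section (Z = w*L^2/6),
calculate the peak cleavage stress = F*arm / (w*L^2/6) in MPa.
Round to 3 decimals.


M = 1666 * 46 = 76636 N*mm
Z = 32 * 71^2 / 6 = 161312 / 6 mm^3
sigma = M / Z = 6 * 76636 / 161312 = 459816 / 161312
= 2.850 MPa

2.850


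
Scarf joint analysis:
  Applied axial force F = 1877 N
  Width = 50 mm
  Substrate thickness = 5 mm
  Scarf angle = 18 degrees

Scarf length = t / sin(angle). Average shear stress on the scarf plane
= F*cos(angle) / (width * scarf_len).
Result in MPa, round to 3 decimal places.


Scarf length = 5 / sin(18 deg) = 16.1803 mm
cos(18 deg) = 0.951057
Shear = 1877 * 0.951057 / (50 * 16.1803)
= 2.207 MPa

2.207


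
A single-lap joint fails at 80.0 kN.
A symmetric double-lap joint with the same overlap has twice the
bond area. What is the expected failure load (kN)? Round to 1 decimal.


Double-lap load = 2 * 80.0 = 160.0 kN

160.0


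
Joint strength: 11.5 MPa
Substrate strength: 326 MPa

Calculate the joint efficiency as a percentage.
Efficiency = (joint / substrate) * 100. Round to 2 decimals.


Efficiency = (11.5 / 326) * 100 = 3.53%

3.53


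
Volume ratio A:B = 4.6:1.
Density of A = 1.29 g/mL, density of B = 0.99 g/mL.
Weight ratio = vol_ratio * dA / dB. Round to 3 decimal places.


Wt ratio = 4.6 * 1.29 / 0.99
= 5.994

5.994


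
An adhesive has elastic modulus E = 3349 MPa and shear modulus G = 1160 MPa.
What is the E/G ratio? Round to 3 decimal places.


E/G = 3349 / 1160 = 2.887

2.887


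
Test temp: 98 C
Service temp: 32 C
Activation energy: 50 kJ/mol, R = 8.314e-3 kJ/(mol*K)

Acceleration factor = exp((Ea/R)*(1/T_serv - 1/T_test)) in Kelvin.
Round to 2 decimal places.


AF = exp((50/0.008314)*(1/305.15 - 1/371.15))
= 33.27

33.27


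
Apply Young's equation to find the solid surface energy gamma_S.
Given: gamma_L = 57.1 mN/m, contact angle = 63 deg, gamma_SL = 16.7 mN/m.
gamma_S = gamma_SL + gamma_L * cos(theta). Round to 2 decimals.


theta_rad = 63 * pi/180 = 1.099557
gamma_S = 16.7 + 57.1 * cos(1.099557)
= 42.62 mN/m

42.62


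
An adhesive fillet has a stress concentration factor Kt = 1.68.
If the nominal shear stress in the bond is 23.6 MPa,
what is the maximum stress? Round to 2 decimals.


Max stress = 23.6 * 1.68 = 39.65 MPa

39.65


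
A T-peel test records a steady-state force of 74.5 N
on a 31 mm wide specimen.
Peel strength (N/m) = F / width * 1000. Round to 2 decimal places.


Peel strength = 74.5 / 31 * 1000
= 2403.23 N/m

2403.23


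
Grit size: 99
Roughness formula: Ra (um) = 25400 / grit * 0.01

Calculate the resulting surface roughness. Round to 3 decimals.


Ra = 25400 / 99 * 0.01
= 2.566 um

2.566


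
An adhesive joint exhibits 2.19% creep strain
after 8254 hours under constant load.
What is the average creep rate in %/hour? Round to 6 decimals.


Creep rate = strain / time
= 2.19 / 8254
= 0.000265 %/h

0.000265


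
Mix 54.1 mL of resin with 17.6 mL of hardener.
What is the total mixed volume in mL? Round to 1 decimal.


Total = 54.1 + 17.6 = 71.7 mL

71.7


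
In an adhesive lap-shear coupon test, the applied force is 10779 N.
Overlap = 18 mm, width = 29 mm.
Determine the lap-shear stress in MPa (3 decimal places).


stress = F / (overlap * width)
= 10779 / (18 * 29)
= 20.649 MPa

20.649


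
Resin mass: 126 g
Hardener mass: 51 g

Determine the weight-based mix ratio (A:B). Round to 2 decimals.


Ratio = 126 / 51 = 2.47

2.47


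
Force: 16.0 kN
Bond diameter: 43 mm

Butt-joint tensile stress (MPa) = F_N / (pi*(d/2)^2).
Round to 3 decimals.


F_N = 16.0 * 1000 = 16000.0 N
A = pi*(21.5)^2 = 1452.2012 mm^2
stress = 16000.0 / 1452.2012 = 11.018 MPa

11.018


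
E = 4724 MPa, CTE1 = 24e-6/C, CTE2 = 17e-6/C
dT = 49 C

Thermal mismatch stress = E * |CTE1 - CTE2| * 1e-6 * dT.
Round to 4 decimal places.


= 4724 * 7e-6 * 49
= 1.6203 MPa

1.6203


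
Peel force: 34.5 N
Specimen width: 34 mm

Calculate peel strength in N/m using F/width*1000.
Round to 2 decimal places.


Peel strength = 34.5 / 34 * 1000 = 1014.71 N/m

1014.71


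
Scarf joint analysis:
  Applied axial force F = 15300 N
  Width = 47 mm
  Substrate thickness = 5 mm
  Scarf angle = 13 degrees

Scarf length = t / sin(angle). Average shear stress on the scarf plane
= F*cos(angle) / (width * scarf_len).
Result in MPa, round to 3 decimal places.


Scarf length = 5 / sin(13 deg) = 22.2271 mm
cos(13 deg) = 0.974370
Shear = 15300 * 0.974370 / (47 * 22.2271)
= 14.270 MPa

14.270


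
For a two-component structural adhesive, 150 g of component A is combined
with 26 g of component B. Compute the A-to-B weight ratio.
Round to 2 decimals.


Weight ratio A:B = 150 / 26
= 5.77

5.77


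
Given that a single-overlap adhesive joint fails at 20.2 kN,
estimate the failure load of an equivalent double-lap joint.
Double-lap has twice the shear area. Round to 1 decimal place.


Double-lap factor = 2
Expected load = 20.2 * 2 = 40.4 kN

40.4


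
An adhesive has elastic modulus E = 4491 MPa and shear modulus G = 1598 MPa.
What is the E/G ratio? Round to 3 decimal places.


E/G = 4491 / 1598 = 2.810

2.810


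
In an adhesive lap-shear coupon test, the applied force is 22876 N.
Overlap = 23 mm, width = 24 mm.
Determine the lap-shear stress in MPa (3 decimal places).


stress = F / (overlap * width)
= 22876 / (23 * 24)
= 41.442 MPa

41.442


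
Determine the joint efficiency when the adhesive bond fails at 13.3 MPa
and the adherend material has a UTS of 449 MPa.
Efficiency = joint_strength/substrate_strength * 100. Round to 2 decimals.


Joint efficiency = 13.3 / 449 * 100
= 2.96%

2.96


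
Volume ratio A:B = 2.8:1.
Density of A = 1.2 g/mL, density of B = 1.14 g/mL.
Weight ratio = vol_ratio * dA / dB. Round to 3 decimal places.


Wt ratio = 2.8 * 1.2 / 1.14
= 2.947

2.947


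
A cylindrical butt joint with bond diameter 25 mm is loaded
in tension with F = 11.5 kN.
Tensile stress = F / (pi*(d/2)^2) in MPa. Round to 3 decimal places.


Area = pi * (25/2)^2 = 490.8739 mm^2
Stress = 11.5*1000 / 490.8739
= 23.428 MPa

23.428


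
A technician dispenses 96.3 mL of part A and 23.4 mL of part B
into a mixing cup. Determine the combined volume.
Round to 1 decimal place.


Combined volume = 96.3 + 23.4
= 119.7 mL

119.7


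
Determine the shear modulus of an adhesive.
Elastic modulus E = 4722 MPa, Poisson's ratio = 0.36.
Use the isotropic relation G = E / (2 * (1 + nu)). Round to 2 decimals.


G = 4722 / (2*(1+0.36)) = 4722 / 2.72
= 1736.03 MPa

1736.03


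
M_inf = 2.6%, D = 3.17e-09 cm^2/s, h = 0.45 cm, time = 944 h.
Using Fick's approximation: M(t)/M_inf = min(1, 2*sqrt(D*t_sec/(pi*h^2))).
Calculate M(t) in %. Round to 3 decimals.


t = 3398400 s
ratio = min(1, 2*sqrt(3.17e-09*3398400/(pi*0.2025)))
= 0.260261
M(t) = 2.6 * 0.260261 = 0.677%

0.677


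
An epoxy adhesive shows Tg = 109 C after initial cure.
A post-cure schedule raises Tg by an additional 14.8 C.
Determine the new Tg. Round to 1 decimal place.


New Tg = 109 + 14.8
= 123.8 C

123.8


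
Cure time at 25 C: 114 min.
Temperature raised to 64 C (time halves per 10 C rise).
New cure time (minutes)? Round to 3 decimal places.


Acceleration factor = 2^(39/10) = 14.9285
New time = 114 / 14.9285 = 7.636 min

7.636


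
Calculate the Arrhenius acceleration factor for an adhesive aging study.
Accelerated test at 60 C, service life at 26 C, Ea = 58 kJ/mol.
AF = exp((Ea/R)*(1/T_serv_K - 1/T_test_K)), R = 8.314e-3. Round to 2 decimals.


T_test = 333.15 K, T_serv = 299.15 K
Ea/R = 58 / 0.008314 = 6976.18
AF = exp(6976.18 * (1/299.15 - 1/333.15))
= 10.80

10.80


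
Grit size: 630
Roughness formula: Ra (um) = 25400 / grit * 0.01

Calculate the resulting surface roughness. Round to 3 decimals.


Ra = 25400 / 630 * 0.01
= 0.403 um

0.403


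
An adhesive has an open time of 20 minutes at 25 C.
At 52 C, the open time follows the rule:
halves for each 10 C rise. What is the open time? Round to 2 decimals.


Factor = 2^((52-25)/10) = 6.4980
Open time = 20 / 6.4980 = 3.08 min

3.08


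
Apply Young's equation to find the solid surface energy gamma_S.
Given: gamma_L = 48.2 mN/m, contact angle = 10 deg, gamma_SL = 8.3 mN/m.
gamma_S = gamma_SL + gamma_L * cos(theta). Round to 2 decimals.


theta_rad = 10 * pi/180 = 0.174533
gamma_S = 8.3 + 48.2 * cos(0.174533)
= 55.77 mN/m

55.77


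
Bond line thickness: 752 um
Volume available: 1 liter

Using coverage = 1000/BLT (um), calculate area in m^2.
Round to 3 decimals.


1 L = 1e6 mm^3, thickness = 752 um = 0.752 mm
Area = 1e6 / 0.752 mm^2 = (1e6 / 0.752) / 1e6 m^2 = 1000 / 752 m^2
= 1.330 m^2

1.330


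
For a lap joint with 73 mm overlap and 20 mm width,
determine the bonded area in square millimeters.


Area = 73 * 20 = 1460 mm^2

1460


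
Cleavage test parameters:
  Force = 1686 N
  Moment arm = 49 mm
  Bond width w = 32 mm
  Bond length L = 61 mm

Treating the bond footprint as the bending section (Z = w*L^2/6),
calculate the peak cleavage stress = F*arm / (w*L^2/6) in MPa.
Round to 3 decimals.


M = 1686 * 49 = 82614 N*mm
Z = 32 * 61^2 / 6 = 119072 / 6 mm^3
sigma = M / Z = 6 * 82614 / 119072 = 495684 / 119072
= 4.163 MPa

4.163


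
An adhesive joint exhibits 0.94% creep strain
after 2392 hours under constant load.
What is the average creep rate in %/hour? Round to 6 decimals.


Creep rate = strain / time
= 0.94 / 2392
= 0.000393 %/h

0.000393


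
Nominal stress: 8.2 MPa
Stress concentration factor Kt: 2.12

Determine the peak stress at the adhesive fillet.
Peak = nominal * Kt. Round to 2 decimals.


Peak stress = 8.2 * 2.12
= 17.38 MPa

17.38


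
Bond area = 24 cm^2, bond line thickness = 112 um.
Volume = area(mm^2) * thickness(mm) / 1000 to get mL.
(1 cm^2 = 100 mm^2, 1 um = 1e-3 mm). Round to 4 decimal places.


area_mm2 = 24 * 100 = 2400
blt_mm = 112 * 1e-3 = 0.112
vol_mm3 = 2400 * 0.112 = 268.8
vol_mL = 268.8 / 1000 = 0.2688 mL

0.2688


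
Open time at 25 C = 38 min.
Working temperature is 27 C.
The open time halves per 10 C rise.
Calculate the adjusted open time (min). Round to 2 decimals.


factor = 2^((27 - 25) / 10) = 1.1487
ot = 38 / 1.1487 = 33.08 min

33.08


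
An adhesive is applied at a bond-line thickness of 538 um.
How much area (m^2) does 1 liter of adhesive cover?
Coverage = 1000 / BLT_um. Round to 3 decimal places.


Coverage = 1000 / 538 = 1.859 m^2

1.859


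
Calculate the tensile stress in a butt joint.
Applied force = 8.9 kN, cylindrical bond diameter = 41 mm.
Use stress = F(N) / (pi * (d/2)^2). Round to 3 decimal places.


A = pi * 20.5^2 = 1320.2543 mm^2
sigma = 8900.0 / 1320.2543 = 6.741 MPa

6.741


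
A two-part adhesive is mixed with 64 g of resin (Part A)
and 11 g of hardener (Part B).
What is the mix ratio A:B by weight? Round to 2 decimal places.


Mix ratio = mass_A / mass_B
= 64 / 11
= 5.82

5.82


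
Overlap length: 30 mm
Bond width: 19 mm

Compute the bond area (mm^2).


Bond area = 30 * 19 = 570 mm^2

570


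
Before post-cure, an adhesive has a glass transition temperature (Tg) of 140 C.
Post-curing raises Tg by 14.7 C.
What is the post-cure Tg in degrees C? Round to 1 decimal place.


Tg_post = Tg_base + delta_Tg
= 140 + 14.7
= 154.7 C

154.7


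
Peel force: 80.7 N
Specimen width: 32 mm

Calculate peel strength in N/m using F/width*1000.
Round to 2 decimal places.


Peel strength = 80.7 / 32 * 1000 = 2521.88 N/m

2521.88


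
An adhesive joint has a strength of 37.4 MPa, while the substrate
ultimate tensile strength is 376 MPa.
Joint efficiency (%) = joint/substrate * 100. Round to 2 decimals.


Efficiency = 37.4 / 376 * 100
= 9.95%

9.95


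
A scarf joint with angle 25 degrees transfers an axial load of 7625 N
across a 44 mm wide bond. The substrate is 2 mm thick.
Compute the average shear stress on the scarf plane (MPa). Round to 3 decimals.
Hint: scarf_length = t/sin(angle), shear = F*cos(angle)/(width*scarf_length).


scarf_length = 2 / sin(25 deg) = 4.7324 mm
cos(25 deg) = 0.906308
shear stress = 7625 * 0.906308 / (44 * 4.7324)
= 33.188 MPa

33.188


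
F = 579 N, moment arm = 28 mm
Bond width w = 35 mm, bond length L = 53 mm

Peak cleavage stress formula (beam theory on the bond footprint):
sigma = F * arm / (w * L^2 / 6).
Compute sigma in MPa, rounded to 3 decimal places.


sigma = (579 * 28) / (35 * 2809 / 6)
= 16212 * 6 / 98315
= 97272 / 98315
= 0.989 MPa

0.989


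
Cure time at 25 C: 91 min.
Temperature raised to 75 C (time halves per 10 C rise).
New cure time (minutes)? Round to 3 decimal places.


Acceleration factor = 2^(50/10) = 32.0000
New time = 91 / 32.0000 = 2.844 min

2.844


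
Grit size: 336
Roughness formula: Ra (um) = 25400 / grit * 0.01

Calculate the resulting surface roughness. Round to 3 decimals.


Ra = 25400 / 336 * 0.01
= 0.756 um

0.756


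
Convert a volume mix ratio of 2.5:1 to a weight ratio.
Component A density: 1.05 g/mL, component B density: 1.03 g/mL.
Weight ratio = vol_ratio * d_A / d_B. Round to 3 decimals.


= 2.5 * 1.05 / 1.03 = 2.549

2.549


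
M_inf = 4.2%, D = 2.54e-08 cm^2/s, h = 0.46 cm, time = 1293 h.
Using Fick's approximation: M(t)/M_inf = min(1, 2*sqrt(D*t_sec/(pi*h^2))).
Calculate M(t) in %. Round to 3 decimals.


t = 4654800 s
ratio = min(1, 2*sqrt(2.54e-08*4654800/(pi*0.2116)))
= 0.843460
M(t) = 4.2 * 0.843460 = 3.543%

3.543


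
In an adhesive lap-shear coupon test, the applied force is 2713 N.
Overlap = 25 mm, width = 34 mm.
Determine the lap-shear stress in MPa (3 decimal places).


stress = F / (overlap * width)
= 2713 / (25 * 34)
= 3.192 MPa

3.192


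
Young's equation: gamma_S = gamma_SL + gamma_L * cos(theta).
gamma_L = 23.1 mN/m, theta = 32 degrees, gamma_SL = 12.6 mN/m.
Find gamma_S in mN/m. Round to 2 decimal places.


cos(32 deg) = 0.848048
gamma_S = 12.6 + 23.1 * 0.848048
= 32.19 mN/m

32.19


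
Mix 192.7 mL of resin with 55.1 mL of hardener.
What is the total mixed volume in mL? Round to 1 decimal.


Total = 192.7 + 55.1 = 247.8 mL

247.8


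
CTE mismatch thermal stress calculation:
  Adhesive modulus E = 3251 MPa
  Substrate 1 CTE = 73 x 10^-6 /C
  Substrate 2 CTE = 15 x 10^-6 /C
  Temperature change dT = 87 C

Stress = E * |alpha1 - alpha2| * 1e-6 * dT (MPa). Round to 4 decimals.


delta_alpha = |73 - 15| = 58 x 10^-6/C
Stress = 3251 * 58e-6 * 87
= 16.4045 MPa

16.4045


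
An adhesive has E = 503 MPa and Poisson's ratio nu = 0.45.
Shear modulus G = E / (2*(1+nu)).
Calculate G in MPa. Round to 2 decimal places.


G = 503 / (2*(1+0.45))
= 503 / 2.90
= 173.45 MPa

173.45


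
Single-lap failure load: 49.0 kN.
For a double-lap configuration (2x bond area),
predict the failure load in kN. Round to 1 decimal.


Failure load = 49.0 * 2 = 98.0 kN

98.0


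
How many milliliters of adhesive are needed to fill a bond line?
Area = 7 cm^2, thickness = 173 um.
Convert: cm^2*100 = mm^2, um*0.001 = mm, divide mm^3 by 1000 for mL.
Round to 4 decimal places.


= (7 * 100) * (173 * 0.001) / 1000
= 0.1211 mL

0.1211


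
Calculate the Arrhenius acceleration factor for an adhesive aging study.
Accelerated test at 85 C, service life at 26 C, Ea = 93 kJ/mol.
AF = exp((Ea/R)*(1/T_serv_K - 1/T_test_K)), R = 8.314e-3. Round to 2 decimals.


T_test = 358.15 K, T_serv = 299.15 K
Ea/R = 93 / 0.008314 = 11185.95
AF = exp(11185.95 * (1/299.15 - 1/358.15))
= 473.36

473.36


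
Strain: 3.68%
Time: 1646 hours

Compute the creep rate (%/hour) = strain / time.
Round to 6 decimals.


Creep rate = 3.68 / 1646
= 0.002236 %/h

0.002236


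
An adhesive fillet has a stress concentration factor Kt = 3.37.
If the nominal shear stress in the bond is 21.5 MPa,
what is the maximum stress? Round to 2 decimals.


Max stress = 21.5 * 3.37 = 72.46 MPa

72.46


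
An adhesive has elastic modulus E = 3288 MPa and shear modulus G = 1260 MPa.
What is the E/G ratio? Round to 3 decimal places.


E/G = 3288 / 1260 = 2.610

2.610


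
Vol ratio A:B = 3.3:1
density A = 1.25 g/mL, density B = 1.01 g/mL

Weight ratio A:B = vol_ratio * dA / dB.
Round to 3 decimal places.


Weight ratio = 3.3 * 1.25 / 1.01
= 4.084

4.084


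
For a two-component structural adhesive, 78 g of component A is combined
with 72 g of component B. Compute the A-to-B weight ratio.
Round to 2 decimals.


Weight ratio A:B = 78 / 72
= 1.08

1.08


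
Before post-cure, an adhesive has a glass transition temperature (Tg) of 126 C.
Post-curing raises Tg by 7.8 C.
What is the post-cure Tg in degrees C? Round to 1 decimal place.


Tg_post = Tg_base + delta_Tg
= 126 + 7.8
= 133.8 C

133.8


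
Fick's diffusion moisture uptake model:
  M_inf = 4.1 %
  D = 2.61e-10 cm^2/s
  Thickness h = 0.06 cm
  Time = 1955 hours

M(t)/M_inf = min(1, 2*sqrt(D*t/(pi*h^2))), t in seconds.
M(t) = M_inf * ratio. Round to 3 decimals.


t_sec = 1955 * 3600 = 7038000
ratio = 2*sqrt(2.61e-10*7038000/(pi*0.06^2))
= min(1, 0.806025)
= 0.806025
M(t) = 4.1 * 0.806025 = 3.305 %

3.305


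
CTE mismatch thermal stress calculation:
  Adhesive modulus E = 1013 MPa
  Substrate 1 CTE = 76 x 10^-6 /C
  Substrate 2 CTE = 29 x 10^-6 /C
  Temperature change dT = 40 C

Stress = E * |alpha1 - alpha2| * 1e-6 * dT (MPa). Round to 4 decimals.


delta_alpha = |76 - 29| = 47 x 10^-6/C
Stress = 1013 * 47e-6 * 40
= 1.9044 MPa

1.9044


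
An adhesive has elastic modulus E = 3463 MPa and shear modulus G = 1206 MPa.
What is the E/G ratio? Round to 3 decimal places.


E/G = 3463 / 1206 = 2.871

2.871


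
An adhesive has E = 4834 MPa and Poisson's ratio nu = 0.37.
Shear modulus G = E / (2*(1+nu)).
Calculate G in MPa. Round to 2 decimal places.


G = 4834 / (2*(1+0.37))
= 4834 / 2.74
= 1764.23 MPa

1764.23


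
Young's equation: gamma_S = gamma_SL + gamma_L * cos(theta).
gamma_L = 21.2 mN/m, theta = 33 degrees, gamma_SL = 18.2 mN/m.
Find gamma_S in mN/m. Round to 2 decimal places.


cos(33 deg) = 0.838671
gamma_S = 18.2 + 21.2 * 0.838671
= 35.98 mN/m

35.98


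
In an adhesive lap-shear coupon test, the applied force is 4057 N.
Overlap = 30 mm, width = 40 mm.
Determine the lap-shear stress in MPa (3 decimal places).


stress = F / (overlap * width)
= 4057 / (30 * 40)
= 3.381 MPa

3.381


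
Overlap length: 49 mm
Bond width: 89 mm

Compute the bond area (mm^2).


Bond area = 49 * 89 = 4361 mm^2

4361


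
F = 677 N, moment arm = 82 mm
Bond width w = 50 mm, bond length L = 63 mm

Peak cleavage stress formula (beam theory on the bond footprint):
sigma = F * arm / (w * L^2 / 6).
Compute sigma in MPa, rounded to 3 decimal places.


sigma = (677 * 82) / (50 * 3969 / 6)
= 55514 * 6 / 198450
= 333084 / 198450
= 1.678 MPa

1.678


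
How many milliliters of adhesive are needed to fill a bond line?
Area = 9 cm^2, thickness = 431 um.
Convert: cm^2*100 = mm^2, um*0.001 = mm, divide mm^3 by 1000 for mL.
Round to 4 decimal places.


= (9 * 100) * (431 * 0.001) / 1000
= 0.3879 mL

0.3879


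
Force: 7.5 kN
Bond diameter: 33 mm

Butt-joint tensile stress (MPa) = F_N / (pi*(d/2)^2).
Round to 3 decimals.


F_N = 7.5 * 1000 = 7500.0 N
A = pi*(16.5)^2 = 855.2986 mm^2
stress = 7500.0 / 855.2986 = 8.769 MPa

8.769


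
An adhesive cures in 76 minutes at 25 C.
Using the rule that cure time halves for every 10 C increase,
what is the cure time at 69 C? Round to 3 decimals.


Factor = 2^((69 - 25) / 10) = 21.1121
Cure time = 76 / 21.1121
= 3.600 minutes

3.600


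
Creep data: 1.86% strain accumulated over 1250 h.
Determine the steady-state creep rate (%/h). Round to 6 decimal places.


Rate = 1.86 / 1250 = 0.001488 %/h

0.001488


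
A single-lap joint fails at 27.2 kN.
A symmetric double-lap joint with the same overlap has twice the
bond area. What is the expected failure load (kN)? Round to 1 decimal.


Double-lap load = 2 * 27.2 = 54.4 kN

54.4


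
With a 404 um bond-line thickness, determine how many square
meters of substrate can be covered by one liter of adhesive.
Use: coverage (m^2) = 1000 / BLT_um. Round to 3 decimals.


Coverage = 1000 / 404 = 2.475 m^2

2.475


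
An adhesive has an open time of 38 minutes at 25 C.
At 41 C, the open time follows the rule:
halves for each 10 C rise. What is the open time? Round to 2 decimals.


Factor = 2^((41-25)/10) = 3.0314
Open time = 38 / 3.0314 = 12.54 min

12.54


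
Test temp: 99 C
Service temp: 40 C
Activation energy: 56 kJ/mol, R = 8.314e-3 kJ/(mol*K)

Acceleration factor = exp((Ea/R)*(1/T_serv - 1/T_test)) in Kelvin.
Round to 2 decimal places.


AF = exp((56/0.008314)*(1/313.15 - 1/372.15))
= 30.27

30.27


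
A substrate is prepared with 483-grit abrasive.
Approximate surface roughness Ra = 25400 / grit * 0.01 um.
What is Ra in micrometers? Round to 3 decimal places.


Ra = 25400 / 483 * 0.01 = 0.526 um

0.526


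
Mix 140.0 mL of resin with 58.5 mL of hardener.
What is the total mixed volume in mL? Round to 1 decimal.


Total = 140.0 + 58.5 = 198.5 mL

198.5


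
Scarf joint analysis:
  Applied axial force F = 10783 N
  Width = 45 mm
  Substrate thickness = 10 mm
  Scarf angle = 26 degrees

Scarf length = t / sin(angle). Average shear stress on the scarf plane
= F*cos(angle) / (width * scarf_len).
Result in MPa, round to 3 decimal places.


Scarf length = 10 / sin(26 deg) = 22.8117 mm
cos(26 deg) = 0.898794
Shear = 10783 * 0.898794 / (45 * 22.8117)
= 9.441 MPa

9.441


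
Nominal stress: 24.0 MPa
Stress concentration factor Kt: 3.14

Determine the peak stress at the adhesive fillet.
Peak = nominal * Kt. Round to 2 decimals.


Peak stress = 24.0 * 3.14
= 75.36 MPa

75.36


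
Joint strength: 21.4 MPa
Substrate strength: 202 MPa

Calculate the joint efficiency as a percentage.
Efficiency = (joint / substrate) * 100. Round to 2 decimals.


Efficiency = (21.4 / 202) * 100 = 10.59%

10.59


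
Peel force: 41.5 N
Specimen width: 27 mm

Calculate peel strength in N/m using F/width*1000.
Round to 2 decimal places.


Peel strength = 41.5 / 27 * 1000 = 1537.04 N/m

1537.04


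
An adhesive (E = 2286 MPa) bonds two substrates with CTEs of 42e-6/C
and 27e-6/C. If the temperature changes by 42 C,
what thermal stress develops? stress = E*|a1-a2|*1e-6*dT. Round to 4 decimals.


Stress = 2286 * |42 - 27| * 1e-6 * 42
= 1.4402 MPa

1.4402


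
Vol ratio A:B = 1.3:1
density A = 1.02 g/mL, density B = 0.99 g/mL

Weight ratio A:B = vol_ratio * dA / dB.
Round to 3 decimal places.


Weight ratio = 1.3 * 1.02 / 0.99
= 1.339

1.339


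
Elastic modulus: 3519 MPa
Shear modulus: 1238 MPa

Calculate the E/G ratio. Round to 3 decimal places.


E / G = 3519 / 1238 = 2.842

2.842


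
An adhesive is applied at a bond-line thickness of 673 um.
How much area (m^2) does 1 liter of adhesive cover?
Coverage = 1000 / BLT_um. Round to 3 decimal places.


Coverage = 1000 / 673 = 1.486 m^2

1.486


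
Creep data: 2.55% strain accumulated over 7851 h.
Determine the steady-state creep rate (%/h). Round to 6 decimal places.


Rate = 2.55 / 7851 = 0.000325 %/h

0.000325


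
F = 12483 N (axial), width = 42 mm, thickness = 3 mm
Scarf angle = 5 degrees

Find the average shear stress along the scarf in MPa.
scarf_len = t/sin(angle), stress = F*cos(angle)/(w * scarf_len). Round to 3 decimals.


scarf_len = 3/sin(5 deg) = 34.4211
cos(5 deg) = 0.996195
stress = 12483*0.996195/(42*34.4211) = 8.602 MPa

8.602


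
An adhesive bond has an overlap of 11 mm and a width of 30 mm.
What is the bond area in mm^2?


Bond area = overlap * width
= 11 * 30
= 330 mm^2

330


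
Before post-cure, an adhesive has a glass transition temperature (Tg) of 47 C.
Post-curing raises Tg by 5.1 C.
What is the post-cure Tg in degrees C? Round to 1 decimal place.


Tg_post = Tg_base + delta_Tg
= 47 + 5.1
= 52.1 C

52.1


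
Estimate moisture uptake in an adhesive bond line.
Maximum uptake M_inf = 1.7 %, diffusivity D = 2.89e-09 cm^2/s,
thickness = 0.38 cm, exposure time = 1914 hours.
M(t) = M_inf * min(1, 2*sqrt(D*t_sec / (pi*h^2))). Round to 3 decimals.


Convert time: 1914 h = 6890400 s
ratio = min(1, 2*sqrt(2.89e-09*6890400/(pi*0.38^2)))
= 0.419028
M(t) = 1.7 * 0.419028 = 0.712%

0.712


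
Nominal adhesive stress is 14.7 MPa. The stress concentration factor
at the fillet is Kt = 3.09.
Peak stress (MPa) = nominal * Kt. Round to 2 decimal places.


Peak = 14.7 * 3.09 = 45.42 MPa

45.42


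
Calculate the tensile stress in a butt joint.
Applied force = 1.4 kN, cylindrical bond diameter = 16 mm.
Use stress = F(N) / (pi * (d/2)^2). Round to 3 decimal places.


A = pi * 8.0^2 = 201.0619 mm^2
sigma = 1400.0 / 201.0619 = 6.963 MPa

6.963


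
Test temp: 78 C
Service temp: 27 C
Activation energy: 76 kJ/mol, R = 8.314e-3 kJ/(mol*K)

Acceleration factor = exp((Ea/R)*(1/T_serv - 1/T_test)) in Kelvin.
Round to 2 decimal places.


AF = exp((76/0.008314)*(1/300.15 - 1/351.15))
= 83.37

83.37


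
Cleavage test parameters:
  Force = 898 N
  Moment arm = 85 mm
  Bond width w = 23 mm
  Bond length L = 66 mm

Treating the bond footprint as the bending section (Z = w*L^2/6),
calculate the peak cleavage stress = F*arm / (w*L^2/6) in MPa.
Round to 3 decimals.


M = 898 * 85 = 76330 N*mm
Z = 23 * 66^2 / 6 = 100188 / 6 mm^3
sigma = M / Z = 6 * 76330 / 100188 = 457980 / 100188
= 4.571 MPa

4.571


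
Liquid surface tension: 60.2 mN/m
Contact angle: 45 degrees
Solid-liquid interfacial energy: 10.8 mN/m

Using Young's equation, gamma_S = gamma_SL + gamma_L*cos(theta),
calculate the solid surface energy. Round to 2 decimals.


gamma_S = 10.8 + 60.2 * cos(45)
= 53.37 mN/m

53.37


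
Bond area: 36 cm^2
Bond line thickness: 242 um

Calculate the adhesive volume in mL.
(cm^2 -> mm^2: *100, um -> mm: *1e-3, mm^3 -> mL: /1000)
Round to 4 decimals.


V = 36*100 * 242*1e-3 / 1000
= 0.8712 mL

0.8712


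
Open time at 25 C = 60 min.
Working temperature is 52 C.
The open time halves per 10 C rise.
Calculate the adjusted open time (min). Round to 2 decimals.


factor = 2^((52 - 25) / 10) = 6.4980
ot = 60 / 6.4980 = 9.23 min

9.23


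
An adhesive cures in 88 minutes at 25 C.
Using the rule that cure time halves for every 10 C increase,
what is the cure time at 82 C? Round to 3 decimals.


Factor = 2^((82 - 25) / 10) = 51.9842
Cure time = 88 / 51.9842
= 1.693 minutes

1.693


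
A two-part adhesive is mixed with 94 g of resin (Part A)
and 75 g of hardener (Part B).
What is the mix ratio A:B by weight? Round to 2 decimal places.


Mix ratio = mass_A / mass_B
= 94 / 75
= 1.25

1.25


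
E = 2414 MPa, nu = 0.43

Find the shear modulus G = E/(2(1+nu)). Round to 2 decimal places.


G = 2414 / (2 * 1.43)
= 844.06 MPa

844.06


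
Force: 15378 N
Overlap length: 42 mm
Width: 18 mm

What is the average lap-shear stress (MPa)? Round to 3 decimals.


Average shear stress = F / (overlap * width)
= 15378 / (42 * 18)
= 20.341 MPa

20.341


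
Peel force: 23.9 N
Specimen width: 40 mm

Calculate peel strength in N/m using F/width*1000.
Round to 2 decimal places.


Peel strength = 23.9 / 40 * 1000 = 597.50 N/m

597.50


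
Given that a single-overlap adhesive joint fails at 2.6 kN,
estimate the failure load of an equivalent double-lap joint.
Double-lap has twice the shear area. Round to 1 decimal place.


Double-lap factor = 2
Expected load = 2.6 * 2 = 5.2 kN

5.2


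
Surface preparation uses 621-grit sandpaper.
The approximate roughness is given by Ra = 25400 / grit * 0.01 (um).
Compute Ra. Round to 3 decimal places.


Ra = 25400 / 621 * 0.01
= 254 / 621
= 0.409 um

0.409


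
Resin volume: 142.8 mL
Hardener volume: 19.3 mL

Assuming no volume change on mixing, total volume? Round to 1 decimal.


V_total = 142.8 + 19.3 = 162.1 mL

162.1


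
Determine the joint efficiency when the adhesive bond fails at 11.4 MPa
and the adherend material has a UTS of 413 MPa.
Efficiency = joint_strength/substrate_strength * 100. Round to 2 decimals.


Joint efficiency = 11.4 / 413 * 100
= 2.76%

2.76


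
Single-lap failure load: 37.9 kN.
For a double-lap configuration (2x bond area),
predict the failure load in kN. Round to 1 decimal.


Failure load = 37.9 * 2 = 75.8 kN

75.8


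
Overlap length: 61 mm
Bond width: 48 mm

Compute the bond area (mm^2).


Bond area = 61 * 48 = 2928 mm^2

2928


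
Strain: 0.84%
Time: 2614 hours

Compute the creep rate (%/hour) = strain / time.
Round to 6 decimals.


Creep rate = 0.84 / 2614
= 0.000321 %/h

0.000321


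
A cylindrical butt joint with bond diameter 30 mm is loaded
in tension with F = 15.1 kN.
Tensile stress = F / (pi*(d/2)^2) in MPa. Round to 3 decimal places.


Area = pi * (30/2)^2 = 706.8583 mm^2
Stress = 15.1*1000 / 706.8583
= 21.362 MPa

21.362


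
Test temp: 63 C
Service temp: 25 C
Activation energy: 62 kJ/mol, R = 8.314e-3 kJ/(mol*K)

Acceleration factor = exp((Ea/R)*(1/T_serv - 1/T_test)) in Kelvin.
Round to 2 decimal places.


AF = exp((62/0.008314)*(1/298.15 - 1/336.15))
= 16.90

16.90


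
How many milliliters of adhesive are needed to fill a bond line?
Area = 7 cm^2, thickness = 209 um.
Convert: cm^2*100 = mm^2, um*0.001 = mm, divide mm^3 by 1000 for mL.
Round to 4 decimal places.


= (7 * 100) * (209 * 0.001) / 1000
= 0.1463 mL

0.1463


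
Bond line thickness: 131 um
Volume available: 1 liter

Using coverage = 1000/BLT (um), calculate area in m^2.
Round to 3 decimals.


1 L = 1e6 mm^3, thickness = 131 um = 0.131 mm
Area = 1e6 / 0.131 mm^2 = (1e6 / 0.131) / 1e6 m^2 = 1000 / 131 m^2
= 7.634 m^2

7.634


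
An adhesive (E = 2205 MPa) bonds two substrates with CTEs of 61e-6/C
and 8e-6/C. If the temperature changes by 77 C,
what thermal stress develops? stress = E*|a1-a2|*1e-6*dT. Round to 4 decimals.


Stress = 2205 * |61 - 8| * 1e-6 * 77
= 8.9986 MPa

8.9986


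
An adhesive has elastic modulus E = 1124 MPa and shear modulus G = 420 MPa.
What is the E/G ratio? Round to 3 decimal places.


E/G = 1124 / 420 = 2.676

2.676


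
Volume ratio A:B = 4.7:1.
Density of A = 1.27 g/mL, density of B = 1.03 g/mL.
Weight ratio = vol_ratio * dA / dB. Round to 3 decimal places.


Wt ratio = 4.7 * 1.27 / 1.03
= 5.795

5.795


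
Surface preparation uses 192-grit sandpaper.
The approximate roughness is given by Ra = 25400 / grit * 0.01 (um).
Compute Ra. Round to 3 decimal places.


Ra = 25400 / 192 * 0.01
= 254 / 192
= 1.323 um

1.323


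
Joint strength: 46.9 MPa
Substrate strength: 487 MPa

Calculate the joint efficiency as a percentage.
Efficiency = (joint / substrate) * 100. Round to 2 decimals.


Efficiency = (46.9 / 487) * 100 = 9.63%

9.63


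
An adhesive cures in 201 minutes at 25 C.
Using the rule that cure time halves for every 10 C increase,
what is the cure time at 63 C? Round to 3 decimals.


Factor = 2^((63 - 25) / 10) = 13.9288
Cure time = 201 / 13.9288
= 14.431 minutes

14.431


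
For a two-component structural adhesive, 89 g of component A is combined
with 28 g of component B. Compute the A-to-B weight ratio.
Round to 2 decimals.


Weight ratio A:B = 89 / 28
= 3.18

3.18


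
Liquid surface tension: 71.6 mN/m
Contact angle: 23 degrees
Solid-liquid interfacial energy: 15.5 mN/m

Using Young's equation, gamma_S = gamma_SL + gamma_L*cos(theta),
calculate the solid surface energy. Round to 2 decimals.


gamma_S = 15.5 + 71.6 * cos(23)
= 81.41 mN/m

81.41


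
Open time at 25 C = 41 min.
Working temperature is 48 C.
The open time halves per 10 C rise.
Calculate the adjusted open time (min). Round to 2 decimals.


factor = 2^((48 - 25) / 10) = 4.9246
ot = 41 / 4.9246 = 8.33 min

8.33


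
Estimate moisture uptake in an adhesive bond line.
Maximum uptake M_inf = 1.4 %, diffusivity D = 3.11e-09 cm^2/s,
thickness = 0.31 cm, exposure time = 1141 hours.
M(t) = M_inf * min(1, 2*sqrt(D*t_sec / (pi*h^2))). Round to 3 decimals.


Convert time: 1141 h = 4107600 s
ratio = min(1, 2*sqrt(3.11e-09*4107600/(pi*0.31^2)))
= 0.411403
M(t) = 1.4 * 0.411403 = 0.576%

0.576


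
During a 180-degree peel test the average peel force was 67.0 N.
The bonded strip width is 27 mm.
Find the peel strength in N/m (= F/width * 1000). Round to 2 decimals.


Peel strength = F/width * 1000
= 67.0 / 27 * 1000
= 2481.48 N/m

2481.48


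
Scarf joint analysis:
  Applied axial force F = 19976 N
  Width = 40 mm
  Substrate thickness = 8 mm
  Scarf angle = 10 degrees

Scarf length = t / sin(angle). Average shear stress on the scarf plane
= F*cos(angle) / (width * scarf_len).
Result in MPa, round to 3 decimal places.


Scarf length = 8 / sin(10 deg) = 46.0702 mm
cos(10 deg) = 0.984808
Shear = 19976 * 0.984808 / (40 * 46.0702)
= 10.675 MPa

10.675


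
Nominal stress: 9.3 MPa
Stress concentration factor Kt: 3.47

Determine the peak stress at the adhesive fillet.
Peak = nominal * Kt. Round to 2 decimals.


Peak stress = 9.3 * 3.47
= 32.27 MPa

32.27


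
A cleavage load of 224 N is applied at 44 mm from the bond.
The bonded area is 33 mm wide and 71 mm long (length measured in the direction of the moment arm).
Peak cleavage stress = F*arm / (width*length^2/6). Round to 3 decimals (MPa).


Moment = 224 * 44 = 9856 N*mm
Section modulus = 33 * 5041 / 6 = 166353 / 6 mm^3
Stress = 9856 / (166353 / 6) = 59136 / 166353
= 0.355 MPa

0.355


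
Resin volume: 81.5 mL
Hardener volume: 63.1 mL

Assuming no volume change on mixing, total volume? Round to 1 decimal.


V_total = 81.5 + 63.1 = 144.6 mL

144.6


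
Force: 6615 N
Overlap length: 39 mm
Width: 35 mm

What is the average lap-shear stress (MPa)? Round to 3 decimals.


Average shear stress = F / (overlap * width)
= 6615 / (39 * 35)
= 4.846 MPa

4.846


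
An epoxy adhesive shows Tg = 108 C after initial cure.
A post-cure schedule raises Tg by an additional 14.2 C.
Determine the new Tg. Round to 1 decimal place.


New Tg = 108 + 14.2
= 122.2 C

122.2


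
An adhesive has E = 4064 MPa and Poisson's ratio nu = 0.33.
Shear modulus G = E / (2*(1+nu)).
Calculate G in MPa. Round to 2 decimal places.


G = 4064 / (2*(1+0.33))
= 4064 / 2.66
= 1527.82 MPa

1527.82


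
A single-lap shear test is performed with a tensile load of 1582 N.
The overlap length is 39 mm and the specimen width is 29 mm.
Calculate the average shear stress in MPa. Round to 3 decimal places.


Shear stress = F / (overlap * width)
= 1582 / (39 * 29)
= 1582 / 1131
= 1.399 MPa

1.399


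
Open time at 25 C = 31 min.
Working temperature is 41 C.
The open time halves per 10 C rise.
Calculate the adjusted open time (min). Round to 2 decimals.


factor = 2^((41 - 25) / 10) = 3.0314
ot = 31 / 3.0314 = 10.23 min

10.23


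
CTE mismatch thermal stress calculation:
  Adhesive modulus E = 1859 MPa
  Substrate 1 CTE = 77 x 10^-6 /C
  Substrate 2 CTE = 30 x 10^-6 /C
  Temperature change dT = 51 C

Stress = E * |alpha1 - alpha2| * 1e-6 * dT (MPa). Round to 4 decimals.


delta_alpha = |77 - 30| = 47 x 10^-6/C
Stress = 1859 * 47e-6 * 51
= 4.4560 MPa

4.4560


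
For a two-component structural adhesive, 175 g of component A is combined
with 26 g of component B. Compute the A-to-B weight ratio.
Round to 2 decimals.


Weight ratio A:B = 175 / 26
= 6.73

6.73


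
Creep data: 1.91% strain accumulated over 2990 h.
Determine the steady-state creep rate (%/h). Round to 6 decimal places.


Rate = 1.91 / 2990 = 0.000639 %/h

0.000639


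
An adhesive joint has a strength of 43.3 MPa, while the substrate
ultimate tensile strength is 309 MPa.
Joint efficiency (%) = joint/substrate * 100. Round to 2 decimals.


Efficiency = 43.3 / 309 * 100
= 14.01%

14.01


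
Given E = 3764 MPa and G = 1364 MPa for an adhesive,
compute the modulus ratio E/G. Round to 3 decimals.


E/G ratio = 3764 / 1364 = 2.760

2.760


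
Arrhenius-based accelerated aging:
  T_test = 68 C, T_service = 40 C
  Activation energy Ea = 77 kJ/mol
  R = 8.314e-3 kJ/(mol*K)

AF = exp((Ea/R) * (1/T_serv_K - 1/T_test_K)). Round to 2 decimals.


T_test_K = 341.15, T_serv_K = 313.15
AF = exp((77/8.314e-3) * (1/313.15 - 1/341.15))
= 11.33

11.33


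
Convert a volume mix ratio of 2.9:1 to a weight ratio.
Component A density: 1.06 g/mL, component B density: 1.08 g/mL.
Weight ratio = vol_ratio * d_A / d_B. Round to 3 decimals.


= 2.9 * 1.06 / 1.08 = 2.846

2.846


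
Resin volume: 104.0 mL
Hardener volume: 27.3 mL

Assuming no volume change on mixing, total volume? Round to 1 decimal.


V_total = 104.0 + 27.3 = 131.3 mL

131.3


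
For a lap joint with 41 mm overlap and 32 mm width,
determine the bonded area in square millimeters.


Area = 41 * 32 = 1312 mm^2

1312


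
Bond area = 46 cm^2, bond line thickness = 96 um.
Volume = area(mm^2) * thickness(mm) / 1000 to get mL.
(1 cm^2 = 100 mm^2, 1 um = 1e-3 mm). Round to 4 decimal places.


area_mm2 = 46 * 100 = 4600
blt_mm = 96 * 1e-3 = 0.096
vol_mm3 = 4600 * 0.096 = 441.6
vol_mL = 441.6 / 1000 = 0.4416 mL

0.4416


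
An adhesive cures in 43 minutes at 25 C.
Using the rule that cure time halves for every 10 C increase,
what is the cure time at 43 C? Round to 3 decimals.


Factor = 2^((43 - 25) / 10) = 3.4822
Cure time = 43 / 3.4822
= 12.349 minutes

12.349


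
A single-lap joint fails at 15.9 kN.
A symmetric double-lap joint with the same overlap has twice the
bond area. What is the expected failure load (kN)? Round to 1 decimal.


Double-lap load = 2 * 15.9 = 31.8 kN

31.8


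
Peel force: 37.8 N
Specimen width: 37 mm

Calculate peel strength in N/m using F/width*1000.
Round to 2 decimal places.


Peel strength = 37.8 / 37 * 1000 = 1021.62 N/m

1021.62


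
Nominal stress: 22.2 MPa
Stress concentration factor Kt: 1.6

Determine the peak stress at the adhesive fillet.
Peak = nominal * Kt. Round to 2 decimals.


Peak stress = 22.2 * 1.6
= 35.52 MPa

35.52


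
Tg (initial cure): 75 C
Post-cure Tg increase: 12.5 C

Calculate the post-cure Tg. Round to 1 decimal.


Post-cure Tg = 75 + 12.5 = 87.5 C

87.5


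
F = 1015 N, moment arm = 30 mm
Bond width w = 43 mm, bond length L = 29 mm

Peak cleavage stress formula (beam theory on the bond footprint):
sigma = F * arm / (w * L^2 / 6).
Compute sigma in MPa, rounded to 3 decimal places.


sigma = (1015 * 30) / (43 * 841 / 6)
= 30450 * 6 / 36163
= 182700 / 36163
= 5.052 MPa

5.052


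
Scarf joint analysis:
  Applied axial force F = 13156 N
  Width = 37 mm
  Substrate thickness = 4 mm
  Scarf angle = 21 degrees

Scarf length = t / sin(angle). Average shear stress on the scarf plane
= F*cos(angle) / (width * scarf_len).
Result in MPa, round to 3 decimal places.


Scarf length = 4 / sin(21 deg) = 11.1617 mm
cos(21 deg) = 0.933580
Shear = 13156 * 0.933580 / (37 * 11.1617)
= 29.740 MPa

29.740
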